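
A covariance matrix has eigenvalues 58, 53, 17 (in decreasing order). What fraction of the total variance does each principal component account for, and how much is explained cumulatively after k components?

Step 1 — total variance = trace(Sigma) = Σ λ_i = 58 + 53 + 17 = 128.

Step 2 — fraction explained by component i = λ_i / Σ λ:
  PC1: 58/128 = 0.4531
  PC2: 53/128 = 0.4141
  PC3: 17/128 = 0.1328

Step 3 — cumulative fraction after k components = (λ_1 + ... + λ_k) / Σ λ:
  k = 1: 58/128 = 0.4531
  k = 2: (58 + 53)/128 = 111/128 = 0.8672
  k = 3: (58 + 53 + 17)/128 = 128/128 = 1

Summary (fraction, with percent):

explained: PC1 0.4531 (45.31%), PC2 0.4141 (41.41%), PC3 0.1328 (13.28%);  cumulative: 0.4531, 0.8672, 1


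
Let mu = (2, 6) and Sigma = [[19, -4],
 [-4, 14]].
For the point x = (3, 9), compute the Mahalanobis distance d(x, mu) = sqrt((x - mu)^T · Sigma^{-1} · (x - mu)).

Step 1 — centre the observation: (x - mu) = (1, 3).

Step 2 — invert Sigma. det(Sigma) = 19·14 - (-4)² = 250.
  Sigma^{-1} = (1/det) · [[d, -b], [-b, a]] = [[0.056, 0.016],
 [0.016, 0.076]].

Step 3 — form the quadratic (x - mu)^T · Sigma^{-1} · (x - mu):
  Sigma^{-1} · (x - mu) = (0.104, 0.244).
  (x - mu)^T · [Sigma^{-1} · (x - mu)] = (1)·(0.104) + (3)·(0.244) = 0.836.

Step 4 — take square root: d = √(0.836) ≈ 0.9143.

d(x, mu) = √(0.836) ≈ 0.9143


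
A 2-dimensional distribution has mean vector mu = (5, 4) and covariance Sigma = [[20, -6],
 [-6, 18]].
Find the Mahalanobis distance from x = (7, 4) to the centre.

Step 1 — centre the observation: (x - mu) = (2, 0).

Step 2 — invert Sigma. det(Sigma) = 20·18 - (-6)² = 324.
  Sigma^{-1} = (1/det) · [[d, -b], [-b, a]] = [[0.0556, 0.0185],
 [0.0185, 0.0617]].

Step 3 — form the quadratic (x - mu)^T · Sigma^{-1} · (x - mu):
  Sigma^{-1} · (x - mu) = (0.1111, 0.037).
  (x - mu)^T · [Sigma^{-1} · (x - mu)] = (2)·(0.1111) + (0)·(0.037) = 0.2222.

Step 4 — take square root: d = √(0.2222) ≈ 0.4714.

d(x, mu) = √(0.2222) ≈ 0.4714


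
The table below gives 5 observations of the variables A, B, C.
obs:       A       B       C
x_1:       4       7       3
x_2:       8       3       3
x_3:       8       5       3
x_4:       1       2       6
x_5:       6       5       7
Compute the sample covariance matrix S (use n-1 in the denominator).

Step 1 — column means:
  mean(A) = (4 + 8 + 8 + 1 + 6) / 5 = 27/5 = 5.4
  mean(B) = (7 + 3 + 5 + 2 + 5) / 5 = 22/5 = 4.4
  mean(C) = (3 + 3 + 3 + 6 + 7) / 5 = 22/5 = 4.4

Step 2 — sample covariance S[i,j] = (1/(n-1)) · Σ_k (x_{k,i} - mean_i) · (x_{k,j} - mean_j), with n-1 = 4.
  S[A,A] = ((-1.4)·(-1.4) + (2.6)·(2.6) + (2.6)·(2.6) + (-4.4)·(-4.4) + (0.6)·(0.6)) / 4 = 35.2/4 = 8.8
  S[A,B] = ((-1.4)·(2.6) + (2.6)·(-1.4) + (2.6)·(0.6) + (-4.4)·(-2.4) + (0.6)·(0.6)) / 4 = 5.2/4 = 1.3
  S[A,C] = ((-1.4)·(-1.4) + (2.6)·(-1.4) + (2.6)·(-1.4) + (-4.4)·(1.6) + (0.6)·(2.6)) / 4 = -10.8/4 = -2.7
  S[B,B] = ((2.6)·(2.6) + (-1.4)·(-1.4) + (0.6)·(0.6) + (-2.4)·(-2.4) + (0.6)·(0.6)) / 4 = 15.2/4 = 3.8
  S[B,C] = ((2.6)·(-1.4) + (-1.4)·(-1.4) + (0.6)·(-1.4) + (-2.4)·(1.6) + (0.6)·(2.6)) / 4 = -4.8/4 = -1.2
  S[C,C] = ((-1.4)·(-1.4) + (-1.4)·(-1.4) + (-1.4)·(-1.4) + (1.6)·(1.6) + (2.6)·(2.6)) / 4 = 15.2/4 = 3.8

S is symmetric (S[j,i] = S[i,j]). Assembling:

S = [[8.8, 1.3, -2.7],
 [1.3, 3.8, -1.2],
 [-2.7, -1.2, 3.8]]


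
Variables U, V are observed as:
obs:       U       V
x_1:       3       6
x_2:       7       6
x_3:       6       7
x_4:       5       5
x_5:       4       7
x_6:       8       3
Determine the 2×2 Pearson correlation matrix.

Step 1 — column means:
  mean(U) = (3 + 7 + 6 + 5 + 4 + 8) / 6 = 33/6 = 5.5
  mean(V) = (6 + 6 + 7 + 5 + 7 + 3) / 6 = 34/6 = 5.6667

Step 2 — sample variances and covariances s[i,j] = (1/(n-1)) · Σ_k (x_{k,i} - mean_i) · (x_{k,j} - mean_j), with n-1 = 5:
  s[U,U] = ((-2.5)·(-2.5) + (1.5)·(1.5) + (0.5)·(0.5) + (-0.5)·(-0.5) + (-1.5)·(-1.5) + (2.5)·(2.5)) / 5 = 17.5/5 = 3.5
  s[U,V] = ((-2.5)·(0.3333) + (1.5)·(0.3333) + (0.5)·(1.3333) + (-0.5)·(-0.6667) + (-1.5)·(1.3333) + (2.5)·(-2.6667)) / 5 = -8/5 = -1.6
  s[V,V] = ((0.3333)·(0.3333) + (0.3333)·(0.3333) + (1.3333)·(1.3333) + (-0.6667)·(-0.6667) + (1.3333)·(1.3333) + (-2.6667)·(-2.6667)) / 5 = 11.3333/5 = 2.2667
  Sample standard deviations s_i = √(s[i,i]):
  s(U) = √(3.5) = 1.8708
  s(V) = √(2.2667) = 1.5055

Step 3 — r_{ij} = s_{ij} / (s_i · s_j):
  r[U,U] = 1 (diagonal).
  r[U,V] = -1.6 / (1.8708 · 1.5055) = -1.6 / 2.8166 = -0.5681
  r[V,V] = 1 (diagonal).

R is symmetric with unit diagonal. Assembling:

R = [[1, -0.5681],
 [-0.5681, 1]]


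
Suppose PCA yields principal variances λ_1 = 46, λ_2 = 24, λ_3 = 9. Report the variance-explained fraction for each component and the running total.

Step 1 — total variance = trace(Sigma) = Σ λ_i = 46 + 24 + 9 = 79.

Step 2 — fraction explained by component i = λ_i / Σ λ:
  PC1: 46/79 = 0.5823
  PC2: 24/79 = 0.3038
  PC3: 9/79 = 0.1139

Step 3 — cumulative fraction after k components = (λ_1 + ... + λ_k) / Σ λ:
  k = 1: 46/79 = 0.5823
  k = 2: (46 + 24)/79 = 70/79 = 0.8861
  k = 3: (46 + 24 + 9)/79 = 79/79 = 1

Summary (fraction, with percent):

explained: PC1 0.5823 (58.23%), PC2 0.3038 (30.38%), PC3 0.1139 (11.39%);  cumulative: 0.5823, 0.8861, 1


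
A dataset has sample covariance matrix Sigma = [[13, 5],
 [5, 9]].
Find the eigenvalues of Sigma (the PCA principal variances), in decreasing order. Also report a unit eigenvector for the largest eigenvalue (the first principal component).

Step 1 — characteristic polynomial of 2×2 Sigma:
  det(Sigma - λI) = λ² - trace · λ + det = 0.
  trace = 13 + 9 = 22, det = 13·9 - (5)² = 92.
Step 2 — discriminant:
  Δ = trace² - 4·det = 484 - 368 = 116.
Step 3 — eigenvalues:
  λ = (trace ± √Δ)/2 = (22 ± 10.7703)/2,
  λ_1 = 16.3852,  λ_2 = 5.6148.

Step 4 — unit eigenvector for λ_1: solve (Sigma - λ_1 I)v = 0. First row:
  (13 - 16.3852)·v_x + (5)·v_y = 0, i.e. (-3.3852)·v_x + (5)·v_y = 0,
  so v ∝ (b, λ_1 - a) = (5, 3.3852) = u.
  ||u|| = √((5)² + (3.3852)²) = √(36.4593) ≈ 6.0382,
  v_1 = u/||u|| ≈ (0.8281, 0.5606) (||v_1|| = 1).

λ_1 = 16.3852,  λ_2 = 5.6148;  v_1 ≈ (0.8281, 0.5606)


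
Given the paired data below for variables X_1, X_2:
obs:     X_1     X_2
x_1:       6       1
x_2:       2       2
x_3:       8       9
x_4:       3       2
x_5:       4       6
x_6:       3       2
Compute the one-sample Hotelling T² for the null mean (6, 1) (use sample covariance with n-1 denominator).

Step 1 — sample mean vector:
  mean(X_1) = (6 + 2 + 8 + 3 + 4 + 3) / 6 = 26/6 = 4.3333
  mean(X_2) = (1 + 2 + 9 + 2 + 6 + 2) / 6 = 22/6 = 3.6667
  x̄ = (4.3333, 3.6667),  deviation x̄ - mu_0 = (4.3333, 3.6667) - (6, 1) = (-1.6667, 2.6667).

Step 2 — sample covariance matrix, S[i,j] = (1/(n-1)) · Σ_k (x_{k,i} - mean_i) · (x_{k,j} - mean_j), divisor n-1 = 5:
  S[X_1,X_1] = ((1.6667)·(1.6667) + (-2.3333)·(-2.3333) + (3.6667)·(3.6667) + (-1.3333)·(-1.3333) + (-0.3333)·(-0.3333) + (-1.3333)·(-1.3333)) / 5 = 25.3333/5 = 5.0667
  S[X_1,X_2] = ((1.6667)·(-2.6667) + (-2.3333)·(-1.6667) + (3.6667)·(5.3333) + (-1.3333)·(-1.6667) + (-0.3333)·(2.3333) + (-1.3333)·(-1.6667)) / 5 = 22.6667/5 = 4.5333
  S[X_2,X_2] = ((-2.6667)·(-2.6667) + (-1.6667)·(-1.6667) + (5.3333)·(5.3333) + (-1.6667)·(-1.6667) + (2.3333)·(2.3333) + (-1.6667)·(-1.6667)) / 5 = 49.3333/5 = 9.8667
  S = [[5.0667, 4.5333],
 [4.5333, 9.8667]].

Step 3 — invert S. det(S) = 5.0667·9.8667 - (4.5333)² = 29.44.
  S^{-1} = (1/det) · [[d, -b], [-b, a]] = [[0.3351, -0.154],
 [-0.154, 0.1721]].

Step 4 — quadratic form (x̄ - mu_0)^T · S^{-1} · (x̄ - mu_0):
  S^{-1} · (x̄ - mu_0) = (-0.9692, 0.7156),
  (x̄ - mu_0)^T · [...] = (-1.6667)·(-0.9692) + (2.6667)·(0.7156) = 3.5236.

Step 5 — scale by n: T² = 6 · 3.5236 = 21.1413.

T² ≈ 21.1413


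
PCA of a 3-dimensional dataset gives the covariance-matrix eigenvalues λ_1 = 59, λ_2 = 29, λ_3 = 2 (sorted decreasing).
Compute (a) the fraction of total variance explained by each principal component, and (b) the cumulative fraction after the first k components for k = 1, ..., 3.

Step 1 — total variance = trace(Sigma) = Σ λ_i = 59 + 29 + 2 = 90.

Step 2 — fraction explained by component i = λ_i / Σ λ:
  PC1: 59/90 = 0.6556
  PC2: 29/90 = 0.3222
  PC3: 2/90 = 0.0222

Step 3 — cumulative fraction after k components = (λ_1 + ... + λ_k) / Σ λ:
  k = 1: 59/90 = 0.6556
  k = 2: (59 + 29)/90 = 88/90 = 0.9778
  k = 3: (59 + 29 + 2)/90 = 90/90 = 1

Summary (fraction, with percent):

explained: PC1 0.6556 (65.56%), PC2 0.3222 (32.22%), PC3 0.0222 (2.22%);  cumulative: 0.6556, 0.9778, 1


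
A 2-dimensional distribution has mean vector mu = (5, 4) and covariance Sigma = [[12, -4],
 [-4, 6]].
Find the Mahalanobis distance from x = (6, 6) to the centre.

Step 1 — centre the observation: (x - mu) = (1, 2).

Step 2 — invert Sigma. det(Sigma) = 12·6 - (-4)² = 56.
  Sigma^{-1} = (1/det) · [[d, -b], [-b, a]] = [[0.1071, 0.0714],
 [0.0714, 0.2143]].

Step 3 — form the quadratic (x - mu)^T · Sigma^{-1} · (x - mu):
  Sigma^{-1} · (x - mu) = (0.25, 0.5).
  (x - mu)^T · [Sigma^{-1} · (x - mu)] = (1)·(0.25) + (2)·(0.5) = 1.25.

Step 4 — take square root: d = √(1.25) ≈ 1.118.

d(x, mu) = √(1.25) ≈ 1.118


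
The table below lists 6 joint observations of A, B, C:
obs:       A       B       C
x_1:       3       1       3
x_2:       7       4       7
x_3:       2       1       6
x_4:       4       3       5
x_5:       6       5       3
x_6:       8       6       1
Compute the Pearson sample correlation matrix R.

Step 1 — column means:
  mean(A) = (3 + 7 + 2 + 4 + 6 + 8) / 6 = 30/6 = 5
  mean(B) = (1 + 4 + 1 + 3 + 5 + 6) / 6 = 20/6 = 3.3333
  mean(C) = (3 + 7 + 6 + 5 + 3 + 1) / 6 = 25/6 = 4.1667

Step 2 — sample variances and covariances s[i,j] = (1/(n-1)) · Σ_k (x_{k,i} - mean_i) · (x_{k,j} - mean_j), with n-1 = 5:
  s[A,A] = ((-2)·(-2) + (2)·(2) + (-3)·(-3) + (-1)·(-1) + (1)·(1) + (3)·(3)) / 5 = 28/5 = 5.6
  s[A,B] = ((-2)·(-2.3333) + (2)·(0.6667) + (-3)·(-2.3333) + (-1)·(-0.3333) + (1)·(1.6667) + (3)·(2.6667)) / 5 = 23/5 = 4.6
  s[A,C] = ((-2)·(-1.1667) + (2)·(2.8333) + (-3)·(1.8333) + (-1)·(0.8333) + (1)·(-1.1667) + (3)·(-3.1667)) / 5 = -9/5 = -1.8
  s[B,B] = ((-2.3333)·(-2.3333) + (0.6667)·(0.6667) + (-2.3333)·(-2.3333) + (-0.3333)·(-0.3333) + (1.6667)·(1.6667) + (2.6667)·(2.6667)) / 5 = 21.3333/5 = 4.2667
  s[B,C] = ((-2.3333)·(-1.1667) + (0.6667)·(2.8333) + (-2.3333)·(1.8333) + (-0.3333)·(0.8333) + (1.6667)·(-1.1667) + (2.6667)·(-3.1667)) / 5 = -10.3333/5 = -2.0667
  s[C,C] = ((-1.1667)·(-1.1667) + (2.8333)·(2.8333) + (1.8333)·(1.8333) + (0.8333)·(0.8333) + (-1.1667)·(-1.1667) + (-3.1667)·(-3.1667)) / 5 = 24.8333/5 = 4.9667
  Sample standard deviations s_i = √(s[i,i]):
  s(A) = √(5.6) = 2.3664
  s(B) = √(4.2667) = 2.0656
  s(C) = √(4.9667) = 2.2286

Step 3 — r_{ij} = s_{ij} / (s_i · s_j):
  r[A,A] = 1 (diagonal).
  r[A,B] = 4.6 / (2.3664 · 2.0656) = 4.6 / 4.8881 = 0.9411
  r[A,C] = -1.8 / (2.3664 · 2.2286) = -1.8 / 5.2738 = -0.3413
  r[B,B] = 1 (diagonal).
  r[B,C] = -2.0667 / (2.0656 · 2.2286) = -2.0667 / 4.6034 = -0.4489
  r[C,C] = 1 (diagonal).

R is symmetric with unit diagonal. Assembling:

R = [[1, 0.9411, -0.3413],
 [0.9411, 1, -0.4489],
 [-0.3413, -0.4489, 1]]


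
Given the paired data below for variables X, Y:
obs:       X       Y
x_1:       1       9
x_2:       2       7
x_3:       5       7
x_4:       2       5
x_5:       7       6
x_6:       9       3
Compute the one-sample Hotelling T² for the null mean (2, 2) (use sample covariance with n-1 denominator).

Step 1 — sample mean vector:
  mean(X) = (1 + 2 + 5 + 2 + 7 + 9) / 6 = 26/6 = 4.3333
  mean(Y) = (9 + 7 + 7 + 5 + 6 + 3) / 6 = 37/6 = 6.1667
  x̄ = (4.3333, 6.1667),  deviation x̄ - mu_0 = (4.3333, 6.1667) - (2, 2) = (2.3333, 4.1667).

Step 2 — sample covariance matrix, S[i,j] = (1/(n-1)) · Σ_k (x_{k,i} - mean_i) · (x_{k,j} - mean_j), divisor n-1 = 5:
  S[X,X] = ((-3.3333)·(-3.3333) + (-2.3333)·(-2.3333) + (0.6667)·(0.6667) + (-2.3333)·(-2.3333) + (2.6667)·(2.6667) + (4.6667)·(4.6667)) / 5 = 51.3333/5 = 10.2667
  S[X,Y] = ((-3.3333)·(2.8333) + (-2.3333)·(0.8333) + (0.6667)·(0.8333) + (-2.3333)·(-1.1667) + (2.6667)·(-0.1667) + (4.6667)·(-3.1667)) / 5 = -23.3333/5 = -4.6667
  S[Y,Y] = ((2.8333)·(2.8333) + (0.8333)·(0.8333) + (0.8333)·(0.8333) + (-1.1667)·(-1.1667) + (-0.1667)·(-0.1667) + (-3.1667)·(-3.1667)) / 5 = 20.8333/5 = 4.1667
  S = [[10.2667, -4.6667],
 [-4.6667, 4.1667]].

Step 3 — invert S. det(S) = 10.2667·4.1667 - (-4.6667)² = 21.
  S^{-1} = (1/det) · [[d, -b], [-b, a]] = [[0.1984, 0.2222],
 [0.2222, 0.4889]].

Step 4 — quadratic form (x̄ - mu_0)^T · S^{-1} · (x̄ - mu_0):
  S^{-1} · (x̄ - mu_0) = (1.3889, 2.5556),
  (x̄ - mu_0)^T · [...] = (2.3333)·(1.3889) + (4.1667)·(2.5556) = 13.8889.

Step 5 — scale by n: T² = 6 · 13.8889 = 83.3333.

T² ≈ 83.3333


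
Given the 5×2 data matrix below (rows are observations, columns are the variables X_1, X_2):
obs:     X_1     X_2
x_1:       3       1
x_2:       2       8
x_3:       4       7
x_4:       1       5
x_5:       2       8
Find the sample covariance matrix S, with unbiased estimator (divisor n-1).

Step 1 — column means:
  mean(X_1) = (3 + 2 + 4 + 1 + 2) / 5 = 12/5 = 2.4
  mean(X_2) = (1 + 8 + 7 + 5 + 8) / 5 = 29/5 = 5.8

Step 2 — sample covariance S[i,j] = (1/(n-1)) · Σ_k (x_{k,i} - mean_i) · (x_{k,j} - mean_j), with n-1 = 4.
  S[X_1,X_1] = ((0.6)·(0.6) + (-0.4)·(-0.4) + (1.6)·(1.6) + (-1.4)·(-1.4) + (-0.4)·(-0.4)) / 4 = 5.2/4 = 1.3
  S[X_1,X_2] = ((0.6)·(-4.8) + (-0.4)·(2.2) + (1.6)·(1.2) + (-1.4)·(-0.8) + (-0.4)·(2.2)) / 4 = -1.6/4 = -0.4
  S[X_2,X_2] = ((-4.8)·(-4.8) + (2.2)·(2.2) + (1.2)·(1.2) + (-0.8)·(-0.8) + (2.2)·(2.2)) / 4 = 34.8/4 = 8.7

S is symmetric (S[j,i] = S[i,j]). Assembling:

S = [[1.3, -0.4],
 [-0.4, 8.7]]


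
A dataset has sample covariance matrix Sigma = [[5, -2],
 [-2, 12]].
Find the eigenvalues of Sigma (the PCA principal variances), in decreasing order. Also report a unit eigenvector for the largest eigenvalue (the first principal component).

Step 1 — characteristic polynomial of 2×2 Sigma:
  det(Sigma - λI) = λ² - trace · λ + det = 0.
  trace = 5 + 12 = 17, det = 5·12 - (-2)² = 56.
Step 2 — discriminant:
  Δ = trace² - 4·det = 289 - 224 = 65.
Step 3 — eigenvalues:
  λ = (trace ± √Δ)/2 = (17 ± 8.0623)/2,
  λ_1 = 12.5311,  λ_2 = 4.4689.

Step 4 — unit eigenvector for λ_1: solve (Sigma - λ_1 I)v = 0. First row:
  (5 - 12.5311)·v_x + (-2)·v_y = 0, i.e. (-7.5311)·v_x + (-2)·v_y = 0,
  so v ∝ (b, λ_1 - a) = (-2, 7.5311); multiply by -1 so the first entry is positive: u = (2, -7.5311).
  ||u|| = √((2)² + (-7.5311)²) = √(60.7179) ≈ 7.7922,
  v_1 = u/||u|| ≈ (0.2567, -0.9665) (||v_1|| = 1).

λ_1 = 12.5311,  λ_2 = 4.4689;  v_1 ≈ (0.2567, -0.9665)


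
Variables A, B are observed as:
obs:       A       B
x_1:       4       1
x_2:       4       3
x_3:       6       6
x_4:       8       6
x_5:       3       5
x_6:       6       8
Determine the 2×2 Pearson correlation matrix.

Step 1 — column means:
  mean(A) = (4 + 4 + 6 + 8 + 3 + 6) / 6 = 31/6 = 5.1667
  mean(B) = (1 + 3 + 6 + 6 + 5 + 8) / 6 = 29/6 = 4.8333

Step 2 — sample variances and covariances s[i,j] = (1/(n-1)) · Σ_k (x_{k,i} - mean_i) · (x_{k,j} - mean_j), with n-1 = 5:
  s[A,A] = ((-1.1667)·(-1.1667) + (-1.1667)·(-1.1667) + (0.8333)·(0.8333) + (2.8333)·(2.8333) + (-2.1667)·(-2.1667) + (0.8333)·(0.8333)) / 5 = 16.8333/5 = 3.3667
  s[A,B] = ((-1.1667)·(-3.8333) + (-1.1667)·(-1.8333) + (0.8333)·(1.1667) + (2.8333)·(1.1667) + (-2.1667)·(0.1667) + (0.8333)·(3.1667)) / 5 = 13.1667/5 = 2.6333
  s[B,B] = ((-3.8333)·(-3.8333) + (-1.8333)·(-1.8333) + (1.1667)·(1.1667) + (1.1667)·(1.1667) + (0.1667)·(0.1667) + (3.1667)·(3.1667)) / 5 = 30.8333/5 = 6.1667
  Sample standard deviations s_i = √(s[i,i]):
  s(A) = √(3.3667) = 1.8348
  s(B) = √(6.1667) = 2.4833

Step 3 — r_{ij} = s_{ij} / (s_i · s_j):
  r[A,A] = 1 (diagonal).
  r[A,B] = 2.6333 / (1.8348 · 2.4833) = 2.6333 / 4.5564 = 0.5779
  r[B,B] = 1 (diagonal).

R is symmetric with unit diagonal. Assembling:

R = [[1, 0.5779],
 [0.5779, 1]]


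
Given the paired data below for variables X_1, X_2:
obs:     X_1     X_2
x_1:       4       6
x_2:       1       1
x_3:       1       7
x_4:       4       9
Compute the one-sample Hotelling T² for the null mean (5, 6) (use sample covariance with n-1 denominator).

Step 1 — sample mean vector:
  mean(X_1) = (4 + 1 + 1 + 4) / 4 = 10/4 = 2.5
  mean(X_2) = (6 + 1 + 7 + 9) / 4 = 23/4 = 5.75
  x̄ = (2.5, 5.75),  deviation x̄ - mu_0 = (2.5, 5.75) - (5, 6) = (-2.5, -0.25).

Step 2 — sample covariance matrix, S[i,j] = (1/(n-1)) · Σ_k (x_{k,i} - mean_i) · (x_{k,j} - mean_j), divisor n-1 = 3:
  S[X_1,X_1] = ((1.5)·(1.5) + (-1.5)·(-1.5) + (-1.5)·(-1.5) + (1.5)·(1.5)) / 3 = 9/3 = 3
  S[X_1,X_2] = ((1.5)·(0.25) + (-1.5)·(-4.75) + (-1.5)·(1.25) + (1.5)·(3.25)) / 3 = 10.5/3 = 3.5
  S[X_2,X_2] = ((0.25)·(0.25) + (-4.75)·(-4.75) + (1.25)·(1.25) + (3.25)·(3.25)) / 3 = 34.75/3 = 11.5833
  S = [[3, 3.5],
 [3.5, 11.5833]].

Step 3 — invert S. det(S) = 3·11.5833 - (3.5)² = 22.5.
  S^{-1} = (1/det) · [[d, -b], [-b, a]] = [[0.5148, -0.1556],
 [-0.1556, 0.1333]].

Step 4 — quadratic form (x̄ - mu_0)^T · S^{-1} · (x̄ - mu_0):
  S^{-1} · (x̄ - mu_0) = (-1.2481, 0.3556),
  (x̄ - mu_0)^T · [...] = (-2.5)·(-1.2481) + (-0.25)·(0.3556) = 3.0315.

Step 5 — scale by n: T² = 4 · 3.0315 = 12.1259.

T² ≈ 12.1259


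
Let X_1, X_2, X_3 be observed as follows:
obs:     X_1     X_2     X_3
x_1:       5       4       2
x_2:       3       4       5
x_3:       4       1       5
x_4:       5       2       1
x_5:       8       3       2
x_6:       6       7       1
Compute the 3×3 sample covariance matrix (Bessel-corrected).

Step 1 — column means:
  mean(X_1) = (5 + 3 + 4 + 5 + 8 + 6) / 6 = 31/6 = 5.1667
  mean(X_2) = (4 + 4 + 1 + 2 + 3 + 7) / 6 = 21/6 = 3.5
  mean(X_3) = (2 + 5 + 5 + 1 + 2 + 1) / 6 = 16/6 = 2.6667

Step 2 — sample covariance S[i,j] = (1/(n-1)) · Σ_k (x_{k,i} - mean_i) · (x_{k,j} - mean_j), with n-1 = 5.
  S[X_1,X_1] = ((-0.1667)·(-0.1667) + (-2.1667)·(-2.1667) + (-1.1667)·(-1.1667) + (-0.1667)·(-0.1667) + (2.8333)·(2.8333) + (0.8333)·(0.8333)) / 5 = 14.8333/5 = 2.9667
  S[X_1,X_2] = ((-0.1667)·(0.5) + (-2.1667)·(0.5) + (-1.1667)·(-2.5) + (-0.1667)·(-1.5) + (2.8333)·(-0.5) + (0.8333)·(3.5)) / 5 = 3.5/5 = 0.7
  S[X_1,X_3] = ((-0.1667)·(-0.6667) + (-2.1667)·(2.3333) + (-1.1667)·(2.3333) + (-0.1667)·(-1.6667) + (2.8333)·(-0.6667) + (0.8333)·(-1.6667)) / 5 = -10.6667/5 = -2.1333
  S[X_2,X_2] = ((0.5)·(0.5) + (0.5)·(0.5) + (-2.5)·(-2.5) + (-1.5)·(-1.5) + (-0.5)·(-0.5) + (3.5)·(3.5)) / 5 = 21.5/5 = 4.3
  S[X_2,X_3] = ((0.5)·(-0.6667) + (0.5)·(2.3333) + (-2.5)·(2.3333) + (-1.5)·(-1.6667) + (-0.5)·(-0.6667) + (3.5)·(-1.6667)) / 5 = -8/5 = -1.6
  S[X_3,X_3] = ((-0.6667)·(-0.6667) + (2.3333)·(2.3333) + (2.3333)·(2.3333) + (-1.6667)·(-1.6667) + (-0.6667)·(-0.6667) + (-1.6667)·(-1.6667)) / 5 = 17.3333/5 = 3.4667

S is symmetric (S[j,i] = S[i,j]). Assembling:

S = [[2.9667, 0.7, -2.1333],
 [0.7, 4.3, -1.6],
 [-2.1333, -1.6, 3.4667]]


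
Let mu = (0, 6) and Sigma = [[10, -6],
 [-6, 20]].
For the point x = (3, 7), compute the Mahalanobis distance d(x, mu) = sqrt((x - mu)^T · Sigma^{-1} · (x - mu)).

Step 1 — centre the observation: (x - mu) = (3, 1).

Step 2 — invert Sigma. det(Sigma) = 10·20 - (-6)² = 164.
  Sigma^{-1} = (1/det) · [[d, -b], [-b, a]] = [[0.122, 0.0366],
 [0.0366, 0.061]].

Step 3 — form the quadratic (x - mu)^T · Sigma^{-1} · (x - mu):
  Sigma^{-1} · (x - mu) = (0.4024, 0.1707).
  (x - mu)^T · [Sigma^{-1} · (x - mu)] = (3)·(0.4024) + (1)·(0.1707) = 1.378.

Step 4 — take square root: d = √(1.378) ≈ 1.1739.

d(x, mu) = √(1.378) ≈ 1.1739


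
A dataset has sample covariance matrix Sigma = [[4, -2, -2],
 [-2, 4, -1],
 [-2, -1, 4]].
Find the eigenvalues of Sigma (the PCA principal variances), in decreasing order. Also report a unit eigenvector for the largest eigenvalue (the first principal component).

Step 1 — characteristic polynomial p(λ) = det(λI - Sigma) = λ³ - tr·λ² + c_1·λ - det, where tr = trace, c_1 = sum of the principal 2×2 minors, det = det(Sigma):
  tr = 4 + 4 + 4 = 12,
  c_1 = (4·4 - (-2)²) + (4·4 - (-2)²) + (4·4 - (-1)²) = 12 + 12 + 15 = 39,
  det = 4·(4·4 - (-1)²) - (-2)·((-2)·4 - (-1)·(-2)) + (-2)·((-2)·(-1) - 4·(-2)) = 4·(15) - (-2)·(-10) + (-2)·(10) = 20.
  So p(λ) = λ³ - 12λ² + 39λ - 20.
Step 2 — look for an integer root (rational root theorem: any rational root is an integer divisor of 20). Testing λ = 5:
  p(5) = 125 - 300 + 195 - 20 = 0  ✓
  Dividing out (λ - 5): p(λ) = (λ - 5)(λ² - 7λ + 4).
Step 3 — remaining eigenvalues from the quadratic λ² - 7λ + 4 = 0:
  Δ = 7² - 4·4 = 49 - 16 = 33,  λ = (7 ± √33)/2 = (7 ± 5.7446)/2 ≈ 6.3723 or 0.6277.
  Sorted: λ_1 = 6.3723,  λ_2 = 5,  λ_3 = 0.6277  (check: sum = 12 = tr ✓).

Step 4 — unit eigenvector for λ_1 ≈ 6.3723: v spans the null space of (Sigma - λ_1 I), whose rows are
  r_1 = (-2.3723, -2, -2),  r_2 = (-2, -2.3723, -1),  r_3 = (-2, -1, -2.3723).
  v is orthogonal to every row, so take v ∝ r_1 × r_2 = ((-2)·(-1) - (-2)·(-2.3723), (-2)·(-2) - (-2.3723)·(-1), (-2.3723)·(-2.3723) - (-2)·(-2)) ≈ (-2.7446, 1.6277, 1.6277).
  Rescale (multiply by -1 so the first nonzero entry is positive): u = (2.7446, -1.6277, -1.6277).
  ||u|| = √((2.7446)² + (-1.6277)² + (-1.6277)²) = √(12.8316) ≈ 3.5821,  v_1 = u/||u|| ≈ (0.7662, -0.4544, -0.4544) (||v_1|| = 1).

λ_1 = 6.3723,  λ_2 = 5,  λ_3 = 0.6277;  v_1 ≈ (0.7662, -0.4544, -0.4544)


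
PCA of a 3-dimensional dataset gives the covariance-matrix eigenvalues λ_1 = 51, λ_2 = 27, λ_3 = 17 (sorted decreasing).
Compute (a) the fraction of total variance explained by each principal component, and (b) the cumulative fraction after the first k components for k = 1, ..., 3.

Step 1 — total variance = trace(Sigma) = Σ λ_i = 51 + 27 + 17 = 95.

Step 2 — fraction explained by component i = λ_i / Σ λ:
  PC1: 51/95 = 0.5368
  PC2: 27/95 = 0.2842
  PC3: 17/95 = 0.1789

Step 3 — cumulative fraction after k components = (λ_1 + ... + λ_k) / Σ λ:
  k = 1: 51/95 = 0.5368
  k = 2: (51 + 27)/95 = 78/95 = 0.8211
  k = 3: (51 + 27 + 17)/95 = 95/95 = 1

Summary (fraction, with percent):

explained: PC1 0.5368 (53.68%), PC2 0.2842 (28.42%), PC3 0.1789 (17.89%);  cumulative: 0.5368, 0.8211, 1


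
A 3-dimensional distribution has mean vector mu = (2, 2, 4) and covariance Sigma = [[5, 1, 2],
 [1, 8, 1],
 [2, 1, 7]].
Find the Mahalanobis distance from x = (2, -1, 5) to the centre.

Step 1 — centre the observation: (x - mu) = (0, -3, 1).

Step 2 — invert Sigma (cofactor / det for 3×3, or solve directly):
  Sigma^{-1} = [[0.2292, -0.0208, -0.0625],
 [-0.0208, 0.1292, -0.0125],
 [-0.0625, -0.0125, 0.1625]].

Step 3 — form the quadratic (x - mu)^T · Sigma^{-1} · (x - mu):
  Sigma^{-1} · (x - mu) = (0, -0.4, 0.2).
  (x - mu)^T · [Sigma^{-1} · (x - mu)] = (0)·(0) + (-3)·(-0.4) + (1)·(0.2) = 1.4.

Step 4 — take square root: d = √(1.4) ≈ 1.1832.

d(x, mu) = √(1.4) ≈ 1.1832


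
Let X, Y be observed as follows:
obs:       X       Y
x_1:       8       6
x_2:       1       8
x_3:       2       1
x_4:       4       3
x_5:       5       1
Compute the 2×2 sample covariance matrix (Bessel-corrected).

Step 1 — column means:
  mean(X) = (8 + 1 + 2 + 4 + 5) / 5 = 20/5 = 4
  mean(Y) = (6 + 8 + 1 + 3 + 1) / 5 = 19/5 = 3.8

Step 2 — sample covariance S[i,j] = (1/(n-1)) · Σ_k (x_{k,i} - mean_i) · (x_{k,j} - mean_j), with n-1 = 4.
  S[X,X] = ((4)·(4) + (-3)·(-3) + (-2)·(-2) + (0)·(0) + (1)·(1)) / 4 = 30/4 = 7.5
  S[X,Y] = ((4)·(2.2) + (-3)·(4.2) + (-2)·(-2.8) + (0)·(-0.8) + (1)·(-2.8)) / 4 = -1/4 = -0.25
  S[Y,Y] = ((2.2)·(2.2) + (4.2)·(4.2) + (-2.8)·(-2.8) + (-0.8)·(-0.8) + (-2.8)·(-2.8)) / 4 = 38.8/4 = 9.7

S is symmetric (S[j,i] = S[i,j]). Assembling:

S = [[7.5, -0.25],
 [-0.25, 9.7]]


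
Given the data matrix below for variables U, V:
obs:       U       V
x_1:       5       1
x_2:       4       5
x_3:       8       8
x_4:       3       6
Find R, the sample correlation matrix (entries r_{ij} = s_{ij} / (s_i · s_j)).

Step 1 — column means:
  mean(U) = (5 + 4 + 8 + 3) / 4 = 20/4 = 5
  mean(V) = (1 + 5 + 8 + 6) / 4 = 20/4 = 5

Step 2 — sample variances and covariances s[i,j] = (1/(n-1)) · Σ_k (x_{k,i} - mean_i) · (x_{k,j} - mean_j), with n-1 = 3:
  s[U,U] = ((0)·(0) + (-1)·(-1) + (3)·(3) + (-2)·(-2)) / 3 = 14/3 = 4.6667
  s[U,V] = ((0)·(-4) + (-1)·(0) + (3)·(3) + (-2)·(1)) / 3 = 7/3 = 2.3333
  s[V,V] = ((-4)·(-4) + (0)·(0) + (3)·(3) + (1)·(1)) / 3 = 26/3 = 8.6667
  Sample standard deviations s_i = √(s[i,i]):
  s(U) = √(4.6667) = 2.1602
  s(V) = √(8.6667) = 2.9439

Step 3 — r_{ij} = s_{ij} / (s_i · s_j):
  r[U,U] = 1 (diagonal).
  r[U,V] = 2.3333 / (2.1602 · 2.9439) = 2.3333 / 6.3596 = 0.3669
  r[V,V] = 1 (diagonal).

R is symmetric with unit diagonal. Assembling:

R = [[1, 0.3669],
 [0.3669, 1]]


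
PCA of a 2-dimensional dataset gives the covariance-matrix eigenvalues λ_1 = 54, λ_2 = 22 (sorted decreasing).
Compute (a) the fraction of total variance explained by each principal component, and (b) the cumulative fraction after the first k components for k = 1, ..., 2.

Step 1 — total variance = trace(Sigma) = Σ λ_i = 54 + 22 = 76.

Step 2 — fraction explained by component i = λ_i / Σ λ:
  PC1: 54/76 = 0.7105
  PC2: 22/76 = 0.2895

Step 3 — cumulative fraction after k components = (λ_1 + ... + λ_k) / Σ λ:
  k = 1: 54/76 = 0.7105
  k = 2: (54 + 22)/76 = 76/76 = 1

Summary (fraction, with percent):

explained: PC1 0.7105 (71.05%), PC2 0.2895 (28.95%);  cumulative: 0.7105, 1


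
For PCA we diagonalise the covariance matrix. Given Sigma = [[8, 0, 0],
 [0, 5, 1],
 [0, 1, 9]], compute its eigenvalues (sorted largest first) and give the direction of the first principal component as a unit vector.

Step 1 — characteristic polynomial p(λ) = det(λI - Sigma) = λ³ - tr·λ² + c_1·λ - det, where tr = trace, c_1 = sum of the principal 2×2 minors, det = det(Sigma):
  tr = 8 + 5 + 9 = 22,
  c_1 = (8·5 - (0)²) + (8·9 - (0)²) + (5·9 - (1)²) = 40 + 72 + 44 = 156,
  det = 8·(5·9 - (1)²) - (0)·((0)·9 - (1)·(0)) + (0)·((0)·(1) - 5·(0)) = 8·(44) - (0)·(0) + (0)·(0) = 352.
  So p(λ) = λ³ - 22λ² + 156λ - 352.
Step 2 — look for an integer root (rational root theorem: any rational root is an integer divisor of 352). Testing λ = 8:
  p(8) = 512 - 1408 + 1248 - 352 = 0  ✓
  Dividing out (λ - 8): p(λ) = (λ - 8)(λ² - 14λ + 44).
Step 3 — remaining eigenvalues from the quadratic λ² - 14λ + 44 = 0:
  Δ = 14² - 4·44 = 196 - 176 = 20,  λ = (14 ± √20)/2 = (14 ± 4.4721)/2 ≈ 9.2361 or 4.7639.
  Sorted: λ_1 = 9.2361,  λ_2 = 8,  λ_3 = 4.7639  (check: sum = 22 = tr ✓).

Step 4 — unit eigenvector for λ_1 ≈ 9.2361: v spans the null space of (Sigma - λ_1 I), whose rows are
  r_1 = (-1.2361, 0, 0),  r_2 = (0, -4.2361, 1),  r_3 = (0, 1, -0.2361).
  v is orthogonal to every row, so take v ∝ r_1 × r_2 = ((0)·(1) - (0)·(-4.2361), (0)·(0) - (-1.2361)·(1), (-1.2361)·(-4.2361) - (0)·(0)) ≈ (0, 1.2361, 5.2361).
  Let u = (0, 1.2361, 5.2361).
  ||u|| = √((0)² + (1.2361)² + (5.2361)²) = √(28.9443) ≈ 5.38,  v_1 = u/||u|| ≈ (0, 0.2298, 0.9732) (||v_1|| = 1).

λ_1 = 9.2361,  λ_2 = 8,  λ_3 = 4.7639;  v_1 ≈ (0, 0.2298, 0.9732)


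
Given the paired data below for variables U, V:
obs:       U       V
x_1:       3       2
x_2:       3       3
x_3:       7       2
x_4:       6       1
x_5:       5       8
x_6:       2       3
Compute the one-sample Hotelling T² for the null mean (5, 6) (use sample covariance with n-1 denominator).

Step 1 — sample mean vector:
  mean(U) = (3 + 3 + 7 + 6 + 5 + 2) / 6 = 26/6 = 4.3333
  mean(V) = (2 + 3 + 2 + 1 + 8 + 3) / 6 = 19/6 = 3.1667
  x̄ = (4.3333, 3.1667),  deviation x̄ - mu_0 = (4.3333, 3.1667) - (5, 6) = (-0.6667, -2.8333).

Step 2 — sample covariance matrix, S[i,j] = (1/(n-1)) · Σ_k (x_{k,i} - mean_i) · (x_{k,j} - mean_j), divisor n-1 = 5:
  S[U,U] = ((-1.3333)·(-1.3333) + (-1.3333)·(-1.3333) + (2.6667)·(2.6667) + (1.6667)·(1.6667) + (0.6667)·(0.6667) + (-2.3333)·(-2.3333)) / 5 = 19.3333/5 = 3.8667
  S[U,V] = ((-1.3333)·(-1.1667) + (-1.3333)·(-0.1667) + (2.6667)·(-1.1667) + (1.6667)·(-2.1667) + (0.6667)·(4.8333) + (-2.3333)·(-0.1667)) / 5 = -1.3333/5 = -0.2667
  S[V,V] = ((-1.1667)·(-1.1667) + (-0.1667)·(-0.1667) + (-1.1667)·(-1.1667) + (-2.1667)·(-2.1667) + (4.8333)·(4.8333) + (-0.1667)·(-0.1667)) / 5 = 30.8333/5 = 6.1667
  S = [[3.8667, -0.2667],
 [-0.2667, 6.1667]].

Step 3 — invert S. det(S) = 3.8667·6.1667 - (-0.2667)² = 23.7733.
  S^{-1} = (1/det) · [[d, -b], [-b, a]] = [[0.2594, 0.0112],
 [0.0112, 0.1626]].

Step 4 — quadratic form (x̄ - mu_0)^T · S^{-1} · (x̄ - mu_0):
  S^{-1} · (x̄ - mu_0) = (-0.2047, -0.4683),
  (x̄ - mu_0)^T · [...] = (-0.6667)·(-0.2047) + (-2.8333)·(-0.4683) = 1.4634.

Step 5 — scale by n: T² = 6 · 1.4634 = 8.7801.

T² ≈ 8.7801


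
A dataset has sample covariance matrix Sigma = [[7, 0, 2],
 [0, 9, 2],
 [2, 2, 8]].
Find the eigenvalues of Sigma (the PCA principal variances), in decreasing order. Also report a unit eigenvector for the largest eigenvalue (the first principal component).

Step 1 — characteristic polynomial p(λ) = det(λI - Sigma) = λ³ - tr·λ² + c_1·λ - det, where tr = trace, c_1 = sum of the principal 2×2 minors, det = det(Sigma):
  tr = 7 + 9 + 8 = 24,
  c_1 = (7·9 - (0)²) + (7·8 - (2)²) + (9·8 - (2)²) = 63 + 52 + 68 = 183,
  det = 7·(9·8 - (2)²) - (0)·((0)·8 - (2)·(2)) + (2)·((0)·(2) - 9·(2)) = 7·(68) - (0)·(-4) + (2)·(-18) = 440.
  So p(λ) = λ³ - 24λ² + 183λ - 440.
Step 2 — look for an integer root (rational root theorem: any rational root is an integer divisor of 440). Testing λ = 5:
  p(5) = 125 - 600 + 915 - 440 = 0  ✓
  Dividing out (λ - 5): p(λ) = (λ - 5)(λ² - 19λ + 88).
Step 3 — remaining eigenvalues from the quadratic λ² - 19λ + 88 = 0:
  Δ = 19² - 4·88 = 361 - 352 = 9,  λ = (19 ± √9)/2 = (19 ± 3)/2 = 11 or 8.
  Sorted: λ_1 = 11,  λ_2 = 8,  λ_3 = 5  (check: sum = 24 = tr ✓).

Step 4 — unit eigenvector for λ_1 = 11: v spans the null space of (Sigma - λ_1 I), whose rows are
  r_1 = (-4, 0, 2),  r_2 = (0, -2, 2),  r_3 = (2, 2, -3).
  v is orthogonal to every row, so take v ∝ r_1 × r_2 = ((0)·(2) - (2)·(-2), (2)·(0) - (-4)·(2), (-4)·(-2) - (0)·(0)) = (4, 8, 8).
  Rescale (divide by 4): u = (1, 2, 2).
  ||u|| = √((1)² + (2)² + (2)²) = √(9) = 3,  v_1 = u/||u|| ≈ (0.3333, 0.6667, 0.6667) (||v_1|| = 1).

λ_1 = 11,  λ_2 = 8,  λ_3 = 5;  v_1 ≈ (0.3333, 0.6667, 0.6667)


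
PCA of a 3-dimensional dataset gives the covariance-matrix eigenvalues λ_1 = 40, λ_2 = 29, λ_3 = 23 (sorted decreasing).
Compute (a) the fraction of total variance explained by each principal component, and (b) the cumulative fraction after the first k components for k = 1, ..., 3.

Step 1 — total variance = trace(Sigma) = Σ λ_i = 40 + 29 + 23 = 92.

Step 2 — fraction explained by component i = λ_i / Σ λ:
  PC1: 40/92 = 0.4348
  PC2: 29/92 = 0.3152
  PC3: 23/92 = 0.25

Step 3 — cumulative fraction after k components = (λ_1 + ... + λ_k) / Σ λ:
  k = 1: 40/92 = 0.4348
  k = 2: (40 + 29)/92 = 69/92 = 0.75
  k = 3: (40 + 29 + 23)/92 = 92/92 = 1

Summary (fraction, with percent):

explained: PC1 0.4348 (43.48%), PC2 0.3152 (31.52%), PC3 0.25 (25%);  cumulative: 0.4348, 0.75, 1


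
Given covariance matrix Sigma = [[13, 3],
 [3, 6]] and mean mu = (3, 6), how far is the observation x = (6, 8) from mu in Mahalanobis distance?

Step 1 — centre the observation: (x - mu) = (3, 2).

Step 2 — invert Sigma. det(Sigma) = 13·6 - (3)² = 69.
  Sigma^{-1} = (1/det) · [[d, -b], [-b, a]] = [[0.087, -0.0435],
 [-0.0435, 0.1884]].

Step 3 — form the quadratic (x - mu)^T · Sigma^{-1} · (x - mu):
  Sigma^{-1} · (x - mu) = (0.1739, 0.2464).
  (x - mu)^T · [Sigma^{-1} · (x - mu)] = (3)·(0.1739) + (2)·(0.2464) = 1.0145.

Step 4 — take square root: d = √(1.0145) ≈ 1.0072.

d(x, mu) = √(1.0145) ≈ 1.0072


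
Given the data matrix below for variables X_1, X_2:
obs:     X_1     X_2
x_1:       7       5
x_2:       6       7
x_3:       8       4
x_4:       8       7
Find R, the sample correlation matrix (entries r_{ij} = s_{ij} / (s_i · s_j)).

Step 1 — column means:
  mean(X_1) = (7 + 6 + 8 + 8) / 4 = 29/4 = 7.25
  mean(X_2) = (5 + 7 + 4 + 7) / 4 = 23/4 = 5.75

Step 2 — sample variances and covariances s[i,j] = (1/(n-1)) · Σ_k (x_{k,i} - mean_i) · (x_{k,j} - mean_j), with n-1 = 3:
  s[X_1,X_1] = ((-0.25)·(-0.25) + (-1.25)·(-1.25) + (0.75)·(0.75) + (0.75)·(0.75)) / 3 = 2.75/3 = 0.9167
  s[X_1,X_2] = ((-0.25)·(-0.75) + (-1.25)·(1.25) + (0.75)·(-1.75) + (0.75)·(1.25)) / 3 = -1.75/3 = -0.5833
  s[X_2,X_2] = ((-0.75)·(-0.75) + (1.25)·(1.25) + (-1.75)·(-1.75) + (1.25)·(1.25)) / 3 = 6.75/3 = 2.25
  Sample standard deviations s_i = √(s[i,i]):
  s(X_1) = √(0.9167) = 0.9574
  s(X_2) = √(2.25) = 1.5

Step 3 — r_{ij} = s_{ij} / (s_i · s_j):
  r[X_1,X_1] = 1 (diagonal).
  r[X_1,X_2] = -0.5833 / (0.9574 · 1.5) = -0.5833 / 1.4361 = -0.4062
  r[X_2,X_2] = 1 (diagonal).

R is symmetric with unit diagonal. Assembling:

R = [[1, -0.4062],
 [-0.4062, 1]]


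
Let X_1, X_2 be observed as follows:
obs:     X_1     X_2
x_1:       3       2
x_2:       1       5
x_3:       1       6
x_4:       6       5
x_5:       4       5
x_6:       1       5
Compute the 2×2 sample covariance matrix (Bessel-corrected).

Step 1 — column means:
  mean(X_1) = (3 + 1 + 1 + 6 + 4 + 1) / 6 = 16/6 = 2.6667
  mean(X_2) = (2 + 5 + 6 + 5 + 5 + 5) / 6 = 28/6 = 4.6667

Step 2 — sample covariance S[i,j] = (1/(n-1)) · Σ_k (x_{k,i} - mean_i) · (x_{k,j} - mean_j), with n-1 = 5.
  S[X_1,X_1] = ((0.3333)·(0.3333) + (-1.6667)·(-1.6667) + (-1.6667)·(-1.6667) + (3.3333)·(3.3333) + (1.3333)·(1.3333) + (-1.6667)·(-1.6667)) / 5 = 21.3333/5 = 4.2667
  S[X_1,X_2] = ((0.3333)·(-2.6667) + (-1.6667)·(0.3333) + (-1.6667)·(1.3333) + (3.3333)·(0.3333) + (1.3333)·(0.3333) + (-1.6667)·(0.3333)) / 5 = -2.6667/5 = -0.5333
  S[X_2,X_2] = ((-2.6667)·(-2.6667) + (0.3333)·(0.3333) + (1.3333)·(1.3333) + (0.3333)·(0.3333) + (0.3333)·(0.3333) + (0.3333)·(0.3333)) / 5 = 9.3333/5 = 1.8667

S is symmetric (S[j,i] = S[i,j]). Assembling:

S = [[4.2667, -0.5333],
 [-0.5333, 1.8667]]


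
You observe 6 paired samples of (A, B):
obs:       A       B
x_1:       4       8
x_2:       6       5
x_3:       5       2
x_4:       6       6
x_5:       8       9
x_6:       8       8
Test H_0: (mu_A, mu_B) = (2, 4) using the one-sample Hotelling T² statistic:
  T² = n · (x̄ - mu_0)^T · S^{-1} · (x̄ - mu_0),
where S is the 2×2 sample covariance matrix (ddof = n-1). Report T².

Step 1 — sample mean vector:
  mean(A) = (4 + 6 + 5 + 6 + 8 + 8) / 6 = 37/6 = 6.1667
  mean(B) = (8 + 5 + 2 + 6 + 9 + 8) / 6 = 38/6 = 6.3333
  x̄ = (6.1667, 6.3333),  deviation x̄ - mu_0 = (6.1667, 6.3333) - (2, 4) = (4.1667, 2.3333).

Step 2 — sample covariance matrix, S[i,j] = (1/(n-1)) · Σ_k (x_{k,i} - mean_i) · (x_{k,j} - mean_j), divisor n-1 = 5:
  S[A,A] = ((-2.1667)·(-2.1667) + (-0.1667)·(-0.1667) + (-1.1667)·(-1.1667) + (-0.1667)·(-0.1667) + (1.8333)·(1.8333) + (1.8333)·(1.8333)) / 5 = 12.8333/5 = 2.5667
  S[A,B] = ((-2.1667)·(1.6667) + (-0.1667)·(-1.3333) + (-1.1667)·(-4.3333) + (-0.1667)·(-0.3333) + (1.8333)·(2.6667) + (1.8333)·(1.6667)) / 5 = 9.6667/5 = 1.9333
  S[B,B] = ((1.6667)·(1.6667) + (-1.3333)·(-1.3333) + (-4.3333)·(-4.3333) + (-0.3333)·(-0.3333) + (2.6667)·(2.6667) + (1.6667)·(1.6667)) / 5 = 33.3333/5 = 6.6667
  S = [[2.5667, 1.9333],
 [1.9333, 6.6667]].

Step 3 — invert S. det(S) = 2.5667·6.6667 - (1.9333)² = 13.3733.
  S^{-1} = (1/det) · [[d, -b], [-b, a]] = [[0.4985, -0.1446],
 [-0.1446, 0.1919]].

Step 4 — quadratic form (x̄ - mu_0)^T · S^{-1} · (x̄ - mu_0):
  S^{-1} · (x̄ - mu_0) = (1.7398, -0.1545),
  (x̄ - mu_0)^T · [...] = (4.1667)·(1.7398) + (2.3333)·(-0.1545) = 6.8885.

Step 5 — scale by n: T² = 6 · 6.8885 = 41.331.

T² ≈ 41.331


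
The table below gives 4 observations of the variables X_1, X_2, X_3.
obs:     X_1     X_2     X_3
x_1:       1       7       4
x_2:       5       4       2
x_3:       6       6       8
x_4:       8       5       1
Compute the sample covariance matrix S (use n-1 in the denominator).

Step 1 — column means:
  mean(X_1) = (1 + 5 + 6 + 8) / 4 = 20/4 = 5
  mean(X_2) = (7 + 4 + 6 + 5) / 4 = 22/4 = 5.5
  mean(X_3) = (4 + 2 + 8 + 1) / 4 = 15/4 = 3.75

Step 2 — sample covariance S[i,j] = (1/(n-1)) · Σ_k (x_{k,i} - mean_i) · (x_{k,j} - mean_j), with n-1 = 3.
  S[X_1,X_1] = ((-4)·(-4) + (0)·(0) + (1)·(1) + (3)·(3)) / 3 = 26/3 = 8.6667
  S[X_1,X_2] = ((-4)·(1.5) + (0)·(-1.5) + (1)·(0.5) + (3)·(-0.5)) / 3 = -7/3 = -2.3333
  S[X_1,X_3] = ((-4)·(0.25) + (0)·(-1.75) + (1)·(4.25) + (3)·(-2.75)) / 3 = -5/3 = -1.6667
  S[X_2,X_2] = ((1.5)·(1.5) + (-1.5)·(-1.5) + (0.5)·(0.5) + (-0.5)·(-0.5)) / 3 = 5/3 = 1.6667
  S[X_2,X_3] = ((1.5)·(0.25) + (-1.5)·(-1.75) + (0.5)·(4.25) + (-0.5)·(-2.75)) / 3 = 6.5/3 = 2.1667
  S[X_3,X_3] = ((0.25)·(0.25) + (-1.75)·(-1.75) + (4.25)·(4.25) + (-2.75)·(-2.75)) / 3 = 28.75/3 = 9.5833

S is symmetric (S[j,i] = S[i,j]). Assembling:

S = [[8.6667, -2.3333, -1.6667],
 [-2.3333, 1.6667, 2.1667],
 [-1.6667, 2.1667, 9.5833]]


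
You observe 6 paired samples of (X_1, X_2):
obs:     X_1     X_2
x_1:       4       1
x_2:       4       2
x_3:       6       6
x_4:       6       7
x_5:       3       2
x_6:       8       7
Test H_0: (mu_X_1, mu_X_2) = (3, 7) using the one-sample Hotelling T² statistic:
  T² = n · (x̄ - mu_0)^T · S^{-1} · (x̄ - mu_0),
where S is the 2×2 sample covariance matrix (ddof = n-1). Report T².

Step 1 — sample mean vector:
  mean(X_1) = (4 + 4 + 6 + 6 + 3 + 8) / 6 = 31/6 = 5.1667
  mean(X_2) = (1 + 2 + 6 + 7 + 2 + 7) / 6 = 25/6 = 4.1667
  x̄ = (5.1667, 4.1667),  deviation x̄ - mu_0 = (5.1667, 4.1667) - (3, 7) = (2.1667, -2.8333).

Step 2 — sample covariance matrix, S[i,j] = (1/(n-1)) · Σ_k (x_{k,i} - mean_i) · (x_{k,j} - mean_j), divisor n-1 = 5:
  S[X_1,X_1] = ((-1.1667)·(-1.1667) + (-1.1667)·(-1.1667) + (0.8333)·(0.8333) + (0.8333)·(0.8333) + (-2.1667)·(-2.1667) + (2.8333)·(2.8333)) / 5 = 16.8333/5 = 3.3667
  S[X_1,X_2] = ((-1.1667)·(-3.1667) + (-1.1667)·(-2.1667) + (0.8333)·(1.8333) + (0.8333)·(2.8333) + (-2.1667)·(-2.1667) + (2.8333)·(2.8333)) / 5 = 22.8333/5 = 4.5667
  S[X_2,X_2] = ((-3.1667)·(-3.1667) + (-2.1667)·(-2.1667) + (1.8333)·(1.8333) + (2.8333)·(2.8333) + (-2.1667)·(-2.1667) + (2.8333)·(2.8333)) / 5 = 38.8333/5 = 7.7667
  S = [[3.3667, 4.5667],
 [4.5667, 7.7667]].

Step 3 — invert S. det(S) = 3.3667·7.7667 - (4.5667)² = 5.2933.
  S^{-1} = (1/det) · [[d, -b], [-b, a]] = [[1.4673, -0.8627],
 [-0.8627, 0.636]].

Step 4 — quadratic form (x̄ - mu_0)^T · S^{-1} · (x̄ - mu_0):
  S^{-1} · (x̄ - mu_0) = (5.6234, -3.6713),
  (x̄ - mu_0)^T · [...] = (2.1667)·(5.6234) + (-2.8333)·(-3.6713) = 22.5861.

Step 5 — scale by n: T² = 6 · 22.5861 = 135.5164.

T² ≈ 135.5164


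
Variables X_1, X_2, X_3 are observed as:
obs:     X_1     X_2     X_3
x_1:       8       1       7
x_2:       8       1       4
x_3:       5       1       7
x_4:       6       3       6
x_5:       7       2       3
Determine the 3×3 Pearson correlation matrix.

Step 1 — column means:
  mean(X_1) = (8 + 8 + 5 + 6 + 7) / 5 = 34/5 = 6.8
  mean(X_2) = (1 + 1 + 1 + 3 + 2) / 5 = 8/5 = 1.6
  mean(X_3) = (7 + 4 + 7 + 6 + 3) / 5 = 27/5 = 5.4

Step 2 — sample variances and covariances s[i,j] = (1/(n-1)) · Σ_k (x_{k,i} - mean_i) · (x_{k,j} - mean_j), with n-1 = 4:
  s[X_1,X_1] = ((1.2)·(1.2) + (1.2)·(1.2) + (-1.8)·(-1.8) + (-0.8)·(-0.8) + (0.2)·(0.2)) / 4 = 6.8/4 = 1.7
  s[X_1,X_2] = ((1.2)·(-0.6) + (1.2)·(-0.6) + (-1.8)·(-0.6) + (-0.8)·(1.4) + (0.2)·(0.4)) / 4 = -1.4/4 = -0.35
  s[X_1,X_3] = ((1.2)·(1.6) + (1.2)·(-1.4) + (-1.8)·(1.6) + (-0.8)·(0.6) + (0.2)·(-2.4)) / 4 = -3.6/4 = -0.9
  s[X_2,X_2] = ((-0.6)·(-0.6) + (-0.6)·(-0.6) + (-0.6)·(-0.6) + (1.4)·(1.4) + (0.4)·(0.4)) / 4 = 3.2/4 = 0.8
  s[X_2,X_3] = ((-0.6)·(1.6) + (-0.6)·(-1.4) + (-0.6)·(1.6) + (1.4)·(0.6) + (0.4)·(-2.4)) / 4 = -1.2/4 = -0.3
  s[X_3,X_3] = ((1.6)·(1.6) + (-1.4)·(-1.4) + (1.6)·(1.6) + (0.6)·(0.6) + (-2.4)·(-2.4)) / 4 = 13.2/4 = 3.3
  Sample standard deviations s_i = √(s[i,i]):
  s(X_1) = √(1.7) = 1.3038
  s(X_2) = √(0.8) = 0.8944
  s(X_3) = √(3.3) = 1.8166

Step 3 — r_{ij} = s_{ij} / (s_i · s_j):
  r[X_1,X_1] = 1 (diagonal).
  r[X_1,X_2] = -0.35 / (1.3038 · 0.8944) = -0.35 / 1.1662 = -0.3001
  r[X_1,X_3] = -0.9 / (1.3038 · 1.8166) = -0.9 / 2.3685 = -0.38
  r[X_2,X_2] = 1 (diagonal).
  r[X_2,X_3] = -0.3 / (0.8944 · 1.8166) = -0.3 / 1.6248 = -0.1846
  r[X_3,X_3] = 1 (diagonal).

R is symmetric with unit diagonal. Assembling:

R = [[1, -0.3001, -0.38],
 [-0.3001, 1, -0.1846],
 [-0.38, -0.1846, 1]]
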